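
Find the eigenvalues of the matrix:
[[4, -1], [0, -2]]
λ = -2 and λ = 4

Characteristic equation: det(A - λI) = 0
λ² - (trace)λ + (det) = 0
λ² - (2)λ + (-8) = 0
λ² - 2λ - 8 = 0
Solving: λ = -2, 4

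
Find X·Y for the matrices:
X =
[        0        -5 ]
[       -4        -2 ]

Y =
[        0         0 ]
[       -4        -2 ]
XY =
[       20        10 ]
[        8         4 ]

Matrix multiplication: (XY)[i][j] = sum over k of X[i][k] * Y[k][j].
  (XY)[0][0] = (0)*(0) + (-5)*(-4) = 20
  (XY)[0][1] = (0)*(0) + (-5)*(-2) = 10
  (XY)[1][0] = (-4)*(0) + (-2)*(-4) = 8
  (XY)[1][1] = (-4)*(0) + (-2)*(-2) = 4
XY =
[       20        10 ]
[        8         4 ]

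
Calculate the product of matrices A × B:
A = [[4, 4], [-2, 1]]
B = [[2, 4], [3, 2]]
[[20, 24], [-1, -6]]

Matrix multiplication:
C[0][0] = 4×2 + 4×3 = 20
C[0][1] = 4×4 + 4×2 = 24
C[1][0] = -2×2 + 1×3 = -1
C[1][1] = -2×4 + 1×2 = -6
Result: [[20, 24], [-1, -6]]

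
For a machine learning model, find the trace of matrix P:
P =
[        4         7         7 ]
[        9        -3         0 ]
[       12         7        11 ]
tr(P) = 4 - 3 + 11 = 12

The trace of a square matrix is the sum of its diagonal entries.
Diagonal entries of P: P[0][0] = 4, P[1][1] = -3, P[2][2] = 11.
tr(P) = 4 - 3 + 11 = 12.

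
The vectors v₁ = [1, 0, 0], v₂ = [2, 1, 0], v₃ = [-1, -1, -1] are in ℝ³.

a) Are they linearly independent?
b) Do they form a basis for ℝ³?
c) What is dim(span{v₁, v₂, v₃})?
Yes independent, yes basis, dim = 3

Stack v₁, v₂, v₃ as rows of a 3×3 matrix.
[[1, 0, 0]; [2, 1, 0]; [-1, -1, -1]] is already lower triangular with nonzero diagonal entries (1, 1, -1), so its determinant is the product of the diagonal entries, det = (1)·(1)·(-1) = -1 ≠ 0, and the rows are linearly independent.
Three linearly independent vectors in ℝ³ form a basis for ℝ³, so dim(span{v₁,v₂,v₃}) = 3.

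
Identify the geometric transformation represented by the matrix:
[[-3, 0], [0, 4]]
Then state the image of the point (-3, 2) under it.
non-uniform scaling by (-3, 4); image of (-3, 2) is (9, 8)

This is diagonal with distinct entries, so it scales the x-axis by -3 and the y-axis by 4.
The matrix [[-3, 0], [0, 4]] represents: non-uniform scaling by (-3, 4).
Applying it to (-3, 2): [-3·-3 + 0·2, 0·-3 + 4·2] = (9, 8).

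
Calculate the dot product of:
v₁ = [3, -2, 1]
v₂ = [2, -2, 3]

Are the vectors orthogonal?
13, No

The dot product is the sum of products of corresponding components.
v₁·v₂ = (3)*(2) + (-2)*(-2) + (1)*(3) = 6 + 4 + 3 = 13.
Two vectors are orthogonal iff their dot product is 0; here the dot product is 13, so the vectors are not orthogonal.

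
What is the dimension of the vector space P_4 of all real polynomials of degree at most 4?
Dimension = 5

A polynomial of degree at most 4 can be written as a₀ + a₁x + a₂x² + … + a_4x^4, with 5 free coefficients a₀, …, a_4.
The set {1, x, x², …, x^4} is a basis: it spans P_4 (every such polynomial is a linear combination of these) and is linearly independent (a polynomial is zero iff all its coefficients are zero).
Therefore dim(P_4) = 4 + 1 = 5.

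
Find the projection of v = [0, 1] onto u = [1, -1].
[-1/2, 1/2]

The projection of v onto u is proj_u(v) = ((v·u) / (u·u)) · u.
v·u = (0)*(1) + (1)*(-1) = -1.
u·u = (1)*(1) + (-1)*(-1) = 2.
coefficient = -1 / 2 = -1/2.
proj_u(v) = -1/2 · [1, -1] = [-1/2, 1/2].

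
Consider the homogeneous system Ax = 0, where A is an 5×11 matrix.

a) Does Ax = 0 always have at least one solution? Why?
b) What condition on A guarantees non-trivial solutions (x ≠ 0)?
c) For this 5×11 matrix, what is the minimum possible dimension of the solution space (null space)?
a) Yes, x = 0 is always a solution. b) When A has linearly dependent columns (rank < n). c) Minimum nullity = 6.

a) x = 0 satisfies A·0 = 0, so the zero vector is always a solution.
b) Non-trivial solutions exist iff the columns of A are linearly dependent, equivalently rank(A) < n (the number of columns).
c) By rank-nullity, rank(A) + nullity(A) = n = 11. Since A has only 5 rows, rank(A) ≤ 5, so nullity(A) ≥ 11 - 5 = 6.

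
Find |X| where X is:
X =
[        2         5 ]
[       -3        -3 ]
det(X) = 9

For a 2×2 matrix [[a, b], [c, d]], det = a*d - b*c.
det(X) = (2)*(-3) - (5)*(-3) = -6 + 15 = 9.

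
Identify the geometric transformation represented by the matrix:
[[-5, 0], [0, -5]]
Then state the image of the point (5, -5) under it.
uniform scaling by factor -5; image of (5, -5) is (-25, 25)

This is a diagonal matrix with equal entries -5, so it scales both axes by the same factor -5.
The matrix [[-5, 0], [0, -5]] represents: uniform scaling by factor -5.
Applying it to (5, -5): [-5·5 + 0·-5, 0·5 + -5·-5] = (-25, 25).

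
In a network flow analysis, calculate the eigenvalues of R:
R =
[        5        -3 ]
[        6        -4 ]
λ = -1, 2

Solve det(R - λI) = 0. For a 2×2 matrix the characteristic equation is λ² - (trace)λ + det = 0.
trace(R) = a + d = 5 - 4 = 1.
det(R) = a*d - b*c = (5)*(-4) - (-3)*(6) = -20 + 18 = -2.
Characteristic equation: λ² - (1)λ + (-2) = 0.
Discriminant = (1)² - 4*(-2) = 1 + 8 = 9.
λ = (1 ± √9) / 2 = (1 ± 3) / 2 = -1, 2.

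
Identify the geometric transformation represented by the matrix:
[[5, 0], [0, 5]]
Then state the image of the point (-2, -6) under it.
uniform scaling by factor 5; image of (-2, -6) is (-10, -30)

This is a diagonal matrix with equal entries 5, so it scales both axes by the same factor 5.
The matrix [[5, 0], [0, 5]] represents: uniform scaling by factor 5.
Applying it to (-2, -6): [5·-2 + 0·-6, 0·-2 + 5·-6] = (-10, -30).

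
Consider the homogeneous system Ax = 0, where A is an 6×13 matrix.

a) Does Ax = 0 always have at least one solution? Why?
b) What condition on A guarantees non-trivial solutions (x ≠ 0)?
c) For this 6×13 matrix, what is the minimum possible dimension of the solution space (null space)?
a) Yes, x = 0 is always a solution. b) When A has linearly dependent columns (rank < n). c) Minimum nullity = 7.

a) x = 0 satisfies A·0 = 0, so the zero vector is always a solution.
b) Non-trivial solutions exist iff the columns of A are linearly dependent, equivalently rank(A) < n (the number of columns).
c) By rank-nullity, rank(A) + nullity(A) = n = 13. Since A has only 6 rows, rank(A) ≤ 6, so nullity(A) ≥ 13 - 6 = 7.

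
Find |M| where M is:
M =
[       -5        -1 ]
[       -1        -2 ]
det(M) = 9

For a 2×2 matrix [[a, b], [c, d]], det = a*d - b*c.
det(M) = (-5)*(-2) - (-1)*(-1) = 10 - 1 = 9.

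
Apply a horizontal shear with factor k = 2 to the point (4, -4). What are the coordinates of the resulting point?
(-4, -4)

Shear matrix for horizontal shear with factor k = 2:
[[1, 2], [0, 1]]
Result: (4, -4) → (-4, -4)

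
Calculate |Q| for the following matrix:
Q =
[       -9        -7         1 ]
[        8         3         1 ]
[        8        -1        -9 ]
det(Q) = -358

Expand along row 0 (cofactor expansion): det(Q) = a*(e*i - f*h) - b*(d*i - f*g) + c*(d*h - e*g), where the 3×3 is [[a, b, c], [d, e, f], [g, h, i]].
Minor M_00 = (3)*(-9) - (1)*(-1) = -27 + 1 = -26.
Minor M_01 = (8)*(-9) - (1)*(8) = -72 - 8 = -80.
Minor M_02 = (8)*(-1) - (3)*(8) = -8 - 24 = -32.
det(Q) = (-9)*(-26) - (-7)*(-80) + (1)*(-32) = 234 - 560 - 32 = -358.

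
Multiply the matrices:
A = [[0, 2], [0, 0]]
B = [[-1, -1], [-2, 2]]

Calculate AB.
[[-4, 4], [0, 0]]

Each entry (i,j) of AB = sum over k of A[i][k]*B[k][j].
(AB)[0][0] = (0)*(-1) + (2)*(-2) = -4
(AB)[0][1] = (0)*(-1) + (2)*(2) = 4
(AB)[1][0] = (0)*(-1) + (0)*(-2) = 0
(AB)[1][1] = (0)*(-1) + (0)*(2) = 0
AB = [[-4, 4], [0, 0]]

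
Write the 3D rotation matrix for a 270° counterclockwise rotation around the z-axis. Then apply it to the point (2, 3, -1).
R = [[0, 1, 0], [-1, 0, 0], [0, 0, 1]]; R·(2, 3, -1) = (3, -2, -1)

Rotation matrix for 270° around z-axis:
cos(270°) = 0, sin(270°) = -1
R = [[0, 1, 0], [-1, 0, 0], [0, 0, 1]]
Apply to (2, 3, -1): R·[2, 3, -1]ᵀ = (3, -2, -1)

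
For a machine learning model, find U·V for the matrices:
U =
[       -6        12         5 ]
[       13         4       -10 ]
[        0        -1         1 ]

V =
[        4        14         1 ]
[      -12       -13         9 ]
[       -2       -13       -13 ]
UV =
[     -178      -305        37 ]
[       24       260       179 ]
[       10         0       -22 ]

Matrix multiplication: (UV)[i][j] = sum over k of U[i][k] * V[k][j].
  (UV)[0][0] = (-6)*(4) + (12)*(-12) + (5)*(-2) = -178
  (UV)[0][1] = (-6)*(14) + (12)*(-13) + (5)*(-13) = -305
  (UV)[0][2] = (-6)*(1) + (12)*(9) + (5)*(-13) = 37
  (UV)[1][0] = (13)*(4) + (4)*(-12) + (-10)*(-2) = 24
  (UV)[1][1] = (13)*(14) + (4)*(-13) + (-10)*(-13) = 260
  (UV)[1][2] = (13)*(1) + (4)*(9) + (-10)*(-13) = 179
  (UV)[2][0] = (0)*(4) + (-1)*(-12) + (1)*(-2) = 10
  (UV)[2][1] = (0)*(14) + (-1)*(-13) + (1)*(-13) = 0
  (UV)[2][2] = (0)*(1) + (-1)*(9) + (1)*(-13) = -22
UV =
[     -178      -305        37 ]
[       24       260       179 ]
[       10         0       -22 ]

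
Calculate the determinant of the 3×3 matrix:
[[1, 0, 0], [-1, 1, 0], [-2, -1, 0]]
0

Expansion along first row:
det = 1·det([[1,0],[-1,0]]) - 0·det([[-1,0],[-2,0]]) + 0·det([[-1,1],[-2,-1]])
    = 1·(1·0 - 0·-1) - 0·(-1·0 - 0·-2) + 0·(-1·-1 - 1·-2)
    = 1·0 - 0·0 + 0·3
    = 0 + 0 + 0 = 0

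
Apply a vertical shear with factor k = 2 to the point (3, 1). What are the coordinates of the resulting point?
(3, 7)

Shear matrix for vertical shear with factor k = 2:
[[1, 0], [2, 1]]
Result: (3, 1) → (3, 7)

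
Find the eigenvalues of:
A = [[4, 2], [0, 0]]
λ = 0, 4

Solve det(A - λI) = 0. For a 2×2 matrix this is λ² - (trace)λ + det = 0.
trace(A) = 4 + 0 = 4.
det(A) = (4)*(0) - (2)*(0) = 0 - 0 = 0.
Characteristic equation: λ² - (4)λ + (0) = 0.
Discriminant: (4)² - 4*(0) = 16 - 0 = 16.
Roots: λ = (4 ± √16) / 2 = 0, 4.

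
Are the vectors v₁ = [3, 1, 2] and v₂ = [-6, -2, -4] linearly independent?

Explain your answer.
No, linearly dependent (v₂ = -2·v₁)

Check whether there is a scalar k with v₂ = k·v₁.
Comparing components, k = -2 satisfies -2·[3, 1, 2] = [-6, -2, -4].
Since v₂ is a scalar multiple of v₁, the two vectors are linearly dependent.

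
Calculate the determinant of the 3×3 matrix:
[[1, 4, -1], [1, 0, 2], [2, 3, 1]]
3

Expansion along first row:
det = 1·det([[0,2],[3,1]]) - 4·det([[1,2],[2,1]]) + -1·det([[1,0],[2,3]])
    = 1·(0·1 - 2·3) - 4·(1·1 - 2·2) + -1·(1·3 - 0·2)
    = 1·-6 - 4·-3 + -1·3
    = -6 + 12 + -3 = 3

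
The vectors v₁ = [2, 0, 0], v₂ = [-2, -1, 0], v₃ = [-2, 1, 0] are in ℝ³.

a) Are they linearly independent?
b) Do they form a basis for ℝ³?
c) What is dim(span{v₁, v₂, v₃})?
Not independent, not a basis, dim(span) = 2

Check whether v₃ can be written as a linear combination of v₁ and v₂.
v₃ = (-2)·v₁ + (-1)·v₂ = [-2, 1, 0], so the three vectors are linearly dependent.
Thus they do not form a basis for ℝ³, and dim(span{v₁, v₂, v₃}) = 2 (spanned by v₁ and v₂).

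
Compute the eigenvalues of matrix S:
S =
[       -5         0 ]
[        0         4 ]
λ = -5, 4

Solve det(S - λI) = 0. For a 2×2 matrix the characteristic equation is λ² - (trace)λ + det = 0.
trace(S) = a + d = -5 + 4 = -1.
det(S) = a*d - b*c = (-5)*(4) - (0)*(0) = -20 - 0 = -20.
Characteristic equation: λ² - (-1)λ + (-20) = 0.
Discriminant = (-1)² - 4*(-20) = 1 + 80 = 81.
λ = (-1 ± √81) / 2 = (-1 ± 9) / 2 = -5, 4.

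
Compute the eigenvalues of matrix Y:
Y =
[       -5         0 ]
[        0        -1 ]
λ = -5, -1

Solve det(Y - λI) = 0. For a 2×2 matrix the characteristic equation is λ² - (trace)λ + det = 0.
trace(Y) = a + d = -5 - 1 = -6.
det(Y) = a*d - b*c = (-5)*(-1) - (0)*(0) = 5 - 0 = 5.
Characteristic equation: λ² - (-6)λ + (5) = 0.
Discriminant = (-6)² - 4*(5) = 36 - 20 = 16.
λ = (-6 ± √16) / 2 = (-6 ± 4) / 2 = -5, -1.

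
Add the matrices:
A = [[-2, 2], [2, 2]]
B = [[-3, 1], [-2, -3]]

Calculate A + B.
[[-5, 3], [0, -1]]

Add corresponding elements:
(-2)+(-3)=-5
(2)+(1)=3
(2)+(-2)=0
(2)+(-3)=-1
A + B = [[-5, 3], [0, -1]]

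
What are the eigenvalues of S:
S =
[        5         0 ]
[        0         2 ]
λ = 2, 5

Solve det(S - λI) = 0. For a 2×2 matrix the characteristic equation is λ² - (trace)λ + det = 0.
trace(S) = a + d = 5 + 2 = 7.
det(S) = a*d - b*c = (5)*(2) - (0)*(0) = 10 - 0 = 10.
Characteristic equation: λ² - (7)λ + (10) = 0.
Discriminant = (7)² - 4*(10) = 49 - 40 = 9.
λ = (7 ± √9) / 2 = (7 ± 3) / 2 = 2, 5.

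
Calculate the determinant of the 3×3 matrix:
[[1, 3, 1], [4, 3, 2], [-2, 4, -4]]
38

Expansion along first row:
det = 1·det([[3,2],[4,-4]]) - 3·det([[4,2],[-2,-4]]) + 1·det([[4,3],[-2,4]])
    = 1·(3·-4 - 2·4) - 3·(4·-4 - 2·-2) + 1·(4·4 - 3·-2)
    = 1·-20 - 3·-12 + 1·22
    = -20 + 36 + 22 = 38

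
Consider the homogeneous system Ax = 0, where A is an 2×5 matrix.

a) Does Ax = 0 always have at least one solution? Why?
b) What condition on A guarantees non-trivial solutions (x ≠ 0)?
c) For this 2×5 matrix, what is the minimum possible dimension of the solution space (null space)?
a) Yes, x = 0 is always a solution. b) When A has linearly dependent columns (rank < n). c) Minimum nullity = 3.

a) x = 0 satisfies A·0 = 0, so the zero vector is always a solution.
b) Non-trivial solutions exist iff the columns of A are linearly dependent, equivalently rank(A) < n (the number of columns).
c) By rank-nullity, rank(A) + nullity(A) = n = 5. Since A has only 2 rows, rank(A) ≤ 2, so nullity(A) ≥ 5 - 2 = 3.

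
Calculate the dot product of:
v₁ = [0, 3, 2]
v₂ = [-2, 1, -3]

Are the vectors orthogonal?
-3, No

The dot product is the sum of products of corresponding components.
v₁·v₂ = (0)*(-2) + (3)*(1) + (2)*(-3) = 0 + 3 - 6 = -3.
Two vectors are orthogonal iff their dot product is 0; here the dot product is -3, so the vectors are not orthogonal.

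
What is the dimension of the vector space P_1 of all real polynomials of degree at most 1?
Dimension = 2

A polynomial of degree at most 1 can be written as a₀ + a₁x, with 2 free coefficients a₀, a₁.
The set {1, x} is a basis: it spans P_1 (every such polynomial is a linear combination of these) and is linearly independent (a polynomial is zero iff all its coefficients are zero).
Therefore dim(P_1) = 1 + 1 = 2.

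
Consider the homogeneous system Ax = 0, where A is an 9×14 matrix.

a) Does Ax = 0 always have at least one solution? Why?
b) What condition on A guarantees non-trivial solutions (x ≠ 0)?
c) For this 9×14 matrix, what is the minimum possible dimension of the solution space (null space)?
a) Yes, x = 0 is always a solution. b) When A has linearly dependent columns (rank < n). c) Minimum nullity = 5.

a) x = 0 satisfies A·0 = 0, so the zero vector is always a solution.
b) Non-trivial solutions exist iff the columns of A are linearly dependent, equivalently rank(A) < n (the number of columns).
c) By rank-nullity, rank(A) + nullity(A) = n = 14. Since A has only 9 rows, rank(A) ≤ 9, so nullity(A) ≥ 14 - 9 = 5.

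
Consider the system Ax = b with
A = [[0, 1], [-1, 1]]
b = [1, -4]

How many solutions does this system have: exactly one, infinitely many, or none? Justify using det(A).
Exactly one solution

Compute det(A) = (0)*(1) - (1)*(-1) = 1.
Because det(A) ≠ 0, A is invertible and Ax = b has a unique solution for every b (here x = A⁻¹ b).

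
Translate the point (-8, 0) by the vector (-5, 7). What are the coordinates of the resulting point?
(-13, 7)

Translation by (-5, 7):
x' = -8 + -5 = -13
y' = 0 + 7 = 7
Homogeneous matrix: [[1, 0, -5], [0, 1, 7], [0, 0, 1]]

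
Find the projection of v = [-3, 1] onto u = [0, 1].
[0, 1]

The projection of v onto u is proj_u(v) = ((v·u) / (u·u)) · u.
v·u = (-3)*(0) + (1)*(1) = 1.
u·u = (0)*(0) + (1)*(1) = 1.
coefficient = 1 / 1 = 1.
proj_u(v) = 1 · [0, 1] = [0, 1].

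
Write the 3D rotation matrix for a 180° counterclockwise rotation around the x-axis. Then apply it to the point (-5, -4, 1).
R = [[1, 0, 0], [0, -1, 0], [0, 0, -1]]; R·(-5, -4, 1) = (-5, 4, -1)

Rotation matrix for 180° around x-axis:
cos(180°) = -1, sin(180°) = 0
R = [[1, 0, 0], [0, -1, 0], [0, 0, -1]]
Apply to (-5, -4, 1): R·[-5, -4, 1]ᵀ = (-5, 4, -1)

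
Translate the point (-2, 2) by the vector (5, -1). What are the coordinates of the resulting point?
(3, 1)

Translation by (5, -1):
x' = -2 + 5 = 3
y' = 2 + -1 = 1
Homogeneous matrix: [[1, 0, 5], [0, 1, -1], [0, 0, 1]]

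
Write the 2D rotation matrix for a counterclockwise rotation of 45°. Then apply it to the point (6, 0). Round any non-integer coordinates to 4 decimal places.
R = [[√2/2, -√2/2], [√2/2, √2/2]]; R·(6, 0) = (4.2426, 4.2426)

Rotation matrix formula: R(θ) = [[cos θ, -sin θ], [sin θ, cos θ]]
For θ = 45°:
cos(45°) = √2/2
sin(45°) = √2/2
R = [[√2/2, -√2/2], [√2/2, √2/2]]
Apply to (6, 0): [√2/2·6 + (-√2/2)·0, √2/2·6 + √2/2·0] = (4.2426, 4.2426)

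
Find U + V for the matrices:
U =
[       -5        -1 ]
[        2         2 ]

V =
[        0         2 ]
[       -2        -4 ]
U + V =
[       -5         1 ]
[        0        -2 ]

Matrix addition is elementwise: (U+V)[i][j] = U[i][j] + V[i][j].
  (U+V)[0][0] = (-5) + (0) = -5
  (U+V)[0][1] = (-1) + (2) = 1
  (U+V)[1][0] = (2) + (-2) = 0
  (U+V)[1][1] = (2) + (-4) = -2
U + V =
[       -5         1 ]
[        0        -2 ]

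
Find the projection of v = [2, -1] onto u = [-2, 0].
[2, 0]

The projection of v onto u is proj_u(v) = ((v·u) / (u·u)) · u.
v·u = (2)*(-2) + (-1)*(0) = -4.
u·u = (-2)*(-2) + (0)*(0) = 4.
coefficient = -4 / 4 = -1.
proj_u(v) = -1 · [-2, 0] = [2, 0].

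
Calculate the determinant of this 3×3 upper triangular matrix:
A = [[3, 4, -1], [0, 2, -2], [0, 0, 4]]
24

The determinant of a triangular matrix is the product of its diagonal entries (the off-diagonal entries above the diagonal do not affect it).
det(A) = (3) * (2) * (4) = 24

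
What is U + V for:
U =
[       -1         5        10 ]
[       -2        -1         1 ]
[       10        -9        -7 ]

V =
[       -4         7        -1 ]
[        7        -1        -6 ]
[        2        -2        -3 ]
U + V =
[       -5        12         9 ]
[        5        -2        -5 ]
[       12       -11       -10 ]

Matrix addition is elementwise: (U+V)[i][j] = U[i][j] + V[i][j].
  (U+V)[0][0] = (-1) + (-4) = -5
  (U+V)[0][1] = (5) + (7) = 12
  (U+V)[0][2] = (10) + (-1) = 9
  (U+V)[1][0] = (-2) + (7) = 5
  (U+V)[1][1] = (-1) + (-1) = -2
  (U+V)[1][2] = (1) + (-6) = -5
  (U+V)[2][0] = (10) + (2) = 12
  (U+V)[2][1] = (-9) + (-2) = -11
  (U+V)[2][2] = (-7) + (-3) = -10
U + V =
[       -5        12         9 ]
[        5        -2        -5 ]
[       12       -11       -10 ]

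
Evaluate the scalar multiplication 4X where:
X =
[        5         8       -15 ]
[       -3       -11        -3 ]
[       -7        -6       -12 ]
4X =
[       20        32       -60 ]
[      -12       -44       -12 ]
[      -28       -24       -48 ]

Scalar multiplication is elementwise: (4X)[i][j] = 4 * X[i][j].
  (4X)[0][0] = 4 * (5) = 20
  (4X)[0][1] = 4 * (8) = 32
  (4X)[0][2] = 4 * (-15) = -60
  (4X)[1][0] = 4 * (-3) = -12
  (4X)[1][1] = 4 * (-11) = -44
  (4X)[1][2] = 4 * (-3) = -12
  (4X)[2][0] = 4 * (-7) = -28
  (4X)[2][1] = 4 * (-6) = -24
  (4X)[2][2] = 4 * (-12) = -48
4X =
[       20        32       -60 ]
[      -12       -44       -12 ]
[      -28       -24       -48 ]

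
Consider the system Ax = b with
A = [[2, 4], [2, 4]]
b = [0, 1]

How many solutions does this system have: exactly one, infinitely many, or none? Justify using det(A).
No solution

det(A) = (2)*(4) - (4)*(2) = 0, so A is singular.
The column space of A is span(column 1) = span([2, 2]).
b = [0, 1] is not a scalar multiple of column 1, so b ∉ column space and the system is inconsistent — no solution.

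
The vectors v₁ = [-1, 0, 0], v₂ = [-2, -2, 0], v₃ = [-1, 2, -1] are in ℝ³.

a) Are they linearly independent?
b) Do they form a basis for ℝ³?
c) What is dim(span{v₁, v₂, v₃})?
Yes independent, yes basis, dim = 3

Stack v₁, v₂, v₃ as rows of a 3×3 matrix.
[[-1, 0, 0]; [-2, -2, 0]; [-1, 2, -1]] is already lower triangular with nonzero diagonal entries (-1, -2, -1), so its determinant is the product of the diagonal entries, det = (-1)·(-2)·(-1) = -2 ≠ 0, and the rows are linearly independent.
Three linearly independent vectors in ℝ³ form a basis for ℝ³, so dim(span{v₁,v₂,v₃}) = 3.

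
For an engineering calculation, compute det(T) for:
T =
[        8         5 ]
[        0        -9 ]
det(T) = -72

For a 2×2 matrix [[a, b], [c, d]], det = a*d - b*c.
det(T) = (8)*(-9) - (5)*(0) = -72 - 0 = -72.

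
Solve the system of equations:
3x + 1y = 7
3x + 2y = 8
x = 2, y = 1

Use elimination (row reduction):
Equation 1: 3x + 1y = 7.
Equation 2: 3x + 2y = 8.
Multiply Eq1 by 3 and Eq2 by 3: 9x + 3y = 21;  9x + 6y = 24.
Subtract: (3)y = 3, so y = 1.
Back-substitute into Eq1: 3x + 1*(1) = 7, so x = 2.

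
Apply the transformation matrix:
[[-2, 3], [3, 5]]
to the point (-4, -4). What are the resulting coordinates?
(-4, -32)

Matrix multiplication:
[[-2, 3], [3, 5]] × [-4, -4]ᵀ
= [-2×-4 + 3×-4, 3×-4 + 5×-4]ᵀ
= [-4.0000, -32.0000]ᵀ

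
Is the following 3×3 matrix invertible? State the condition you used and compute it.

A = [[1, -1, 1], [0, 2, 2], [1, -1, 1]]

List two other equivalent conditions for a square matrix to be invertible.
No, not invertible; det(A) = 0 (two rows are equal, so the rows are linearly dependent). Equivalent conditions (failing for this A): rank(A) < 3; Ax = 0 has non-trivial solutions; 0 is an eigenvalue; the columns are linearly dependent.

To check invertibility, compute det(A).
In this matrix, row 0 and the last row are identical, so one row is a scalar multiple of another and the rows are linearly dependent.
A matrix with linearly dependent rows has det = 0 and is not invertible.
Equivalent failed conditions:
- rank(A) < 3.
- Ax = 0 has non-trivial solutions.
- 0 is an eigenvalue.
- The columns are linearly dependent.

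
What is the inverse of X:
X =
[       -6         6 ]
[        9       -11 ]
det(X) = 12
X⁻¹ =
[   -11/12      -1/2 ]
[     -3/4      -1/2 ]

For a 2×2 matrix X = [[a, b], [c, d]] with det(X) ≠ 0, X⁻¹ = (1/det(X)) * [[d, -b], [-c, a]].
det(X) = (-6)*(-11) - (6)*(9) = 66 - 54 = 12.
X⁻¹ = (1/12) * [[-11, -6], [-9, -6]].
Dividing each entry by 12 and reducing:
X⁻¹ =
[   -11/12      -1/2 ]
[     -3/4      -1/2 ]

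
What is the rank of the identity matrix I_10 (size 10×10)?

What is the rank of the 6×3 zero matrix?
rank(I_10) = 10, rank(0) = 0

The identity I_10 has 10 columns that are the standard basis vectors e_1, …, e_10. These are linearly independent, so all 10 columns are pivots and rank(I_10) = 10.
The 6×3 zero matrix has every entry zero, so every row is the zero row and there are no pivots; rank(0) = 0.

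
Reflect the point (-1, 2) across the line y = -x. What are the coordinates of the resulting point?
(-2, 1)

Reflection across line y = -x: (-1, 2) → (-2, 1)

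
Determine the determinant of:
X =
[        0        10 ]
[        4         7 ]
det(X) = -40

For a 2×2 matrix [[a, b], [c, d]], det = a*d - b*c.
det(X) = (0)*(7) - (10)*(4) = 0 - 40 = -40.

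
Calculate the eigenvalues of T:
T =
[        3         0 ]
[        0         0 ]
λ = 0, 3

Solve det(T - λI) = 0. For a 2×2 matrix the characteristic equation is λ² - (trace)λ + det = 0.
trace(T) = a + d = 3 + 0 = 3.
det(T) = a*d - b*c = (3)*(0) - (0)*(0) = 0 - 0 = 0.
Characteristic equation: λ² - (3)λ + (0) = 0.
Discriminant = (3)² - 4*(0) = 9 - 0 = 9.
λ = (3 ± √9) / 2 = (3 ± 3) / 2 = 0, 3.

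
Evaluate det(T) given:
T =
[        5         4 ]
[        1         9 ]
det(T) = 41

For a 2×2 matrix [[a, b], [c, d]], det = a*d - b*c.
det(T) = (5)*(9) - (4)*(1) = 45 - 4 = 41.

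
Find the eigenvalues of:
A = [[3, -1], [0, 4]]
λ = 3, 4

Solve det(A - λI) = 0. For a 2×2 matrix this is λ² - (trace)λ + det = 0.
trace(A) = 3 + 4 = 7.
det(A) = (3)*(4) - (-1)*(0) = 12 - 0 = 12.
Characteristic equation: λ² - (7)λ + (12) = 0.
Discriminant: (7)² - 4*(12) = 49 - 48 = 1.
Roots: λ = (7 ± √1) / 2 = 3, 4.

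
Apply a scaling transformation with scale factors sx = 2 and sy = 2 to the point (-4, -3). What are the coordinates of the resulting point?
(-8, -6)

Scaling matrix:
[[2, 0], [0, 2]]
Result: (-4 × 2, -3 × 2) = (-8, -6)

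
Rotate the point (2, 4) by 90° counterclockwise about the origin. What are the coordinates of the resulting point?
(-4, 2)

Rotation matrix R(θ) = [[cos θ, -sin θ], [sin θ, cos θ]]; for θ = 90°:
R = [[0, -1], [1, 0]]
Result: R × [2, 4]ᵀ = [0·2 + (-1)·4, 1·2 + (0)·4]ᵀ = (-4, 2)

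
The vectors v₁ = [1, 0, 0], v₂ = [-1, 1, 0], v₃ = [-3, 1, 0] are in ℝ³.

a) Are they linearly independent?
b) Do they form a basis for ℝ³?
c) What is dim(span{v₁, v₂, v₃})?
Not independent, not a basis, dim(span) = 2

Check whether v₃ can be written as a linear combination of v₁ and v₂.
v₃ = (-2)·v₁ + (1)·v₂ = [-3, 1, 0], so the three vectors are linearly dependent.
Thus they do not form a basis for ℝ³, and dim(span{v₁, v₂, v₃}) = 2 (spanned by v₁ and v₂).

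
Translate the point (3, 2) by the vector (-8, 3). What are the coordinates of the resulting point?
(-5, 5)

Translation by (-8, 3):
x' = 3 + -8 = -5
y' = 2 + 3 = 5
Homogeneous matrix: [[1, 0, -8], [0, 1, 3], [0, 0, 1]]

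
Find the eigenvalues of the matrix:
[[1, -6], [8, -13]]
λ = -7 and λ = -5

Characteristic equation: det(A - λI) = 0
λ² - (trace)λ + (det) = 0
λ² - (-12)λ + (35) = 0
λ² + 12λ + 35 = 0
Solving: λ = -7, -5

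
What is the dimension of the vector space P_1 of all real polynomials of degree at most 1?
Dimension = 2

A polynomial of degree at most 1 can be written as a₀ + a₁x, with 2 free coefficients a₀, a₁.
The set {1, x} is a basis: it spans P_1 (every such polynomial is a linear combination of these) and is linearly independent (a polynomial is zero iff all its coefficients are zero).
Therefore dim(P_1) = 1 + 1 = 2.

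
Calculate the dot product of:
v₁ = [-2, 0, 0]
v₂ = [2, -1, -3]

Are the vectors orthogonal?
-4, No

The dot product is the sum of products of corresponding components.
v₁·v₂ = (-2)*(2) + (0)*(-1) + (0)*(-3) = -4 + 0 + 0 = -4.
Two vectors are orthogonal iff their dot product is 0; here the dot product is -4, so the vectors are not orthogonal.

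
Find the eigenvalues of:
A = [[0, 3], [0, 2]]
λ = 0, 2

Solve det(A - λI) = 0. For a 2×2 matrix this is λ² - (trace)λ + det = 0.
trace(A) = 0 + 2 = 2.
det(A) = (0)*(2) - (3)*(0) = 0 - 0 = 0.
Characteristic equation: λ² - (2)λ + (0) = 0.
Discriminant: (2)² - 4*(0) = 4 - 0 = 4.
Roots: λ = (2 ± √4) / 2 = 0, 2.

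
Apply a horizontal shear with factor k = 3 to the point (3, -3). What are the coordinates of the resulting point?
(-6, -3)

Shear matrix for horizontal shear with factor k = 3:
[[1, 3], [0, 1]]
Result: (3, -3) → (-6, -3)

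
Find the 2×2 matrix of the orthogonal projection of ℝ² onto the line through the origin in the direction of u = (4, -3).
[[16/25, -12/25], [-12/25, 9/25]]

The orthogonal projection onto the line spanned by a nonzero vector u = (a, b) has matrix P = (u uᵀ) / (uᵀ u) = (1/(a² + b²)) · [[a², ab], [ab, b²]].
Here u = (4, -3), so a² + b² = 16 + 9 = 25.
P = (1/25) · [[16, -12], [-12, 9]] = [[16/25, -12/25], [-12/25, 9/25]].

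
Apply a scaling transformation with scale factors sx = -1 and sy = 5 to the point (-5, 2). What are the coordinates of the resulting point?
(5, 10)

Scaling matrix:
[[-1, 0], [0, 5]]
Result: (-5 × -1, 2 × 5) = (5, 10)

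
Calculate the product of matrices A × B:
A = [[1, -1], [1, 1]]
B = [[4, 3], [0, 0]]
[[4, 3], [4, 3]]

Matrix multiplication:
C[0][0] = 1×4 + -1×0 = 4
C[0][1] = 1×3 + -1×0 = 3
C[1][0] = 1×4 + 1×0 = 4
C[1][1] = 1×3 + 1×0 = 3
Result: [[4, 3], [4, 3]]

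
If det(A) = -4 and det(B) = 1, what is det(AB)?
-4

Use the multiplicative property of determinants: det(AB) = det(A)*det(B).
det(AB) = (-4)*(1) = -4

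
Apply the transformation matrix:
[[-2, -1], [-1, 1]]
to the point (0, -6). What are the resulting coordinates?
(6, -6)

Matrix multiplication:
[[-2, -1], [-1, 1]] × [0, -6]ᵀ
= [-2×0 + -1×-6, -1×0 + 1×-6]ᵀ
= [6.0000, -6.0000]ᵀ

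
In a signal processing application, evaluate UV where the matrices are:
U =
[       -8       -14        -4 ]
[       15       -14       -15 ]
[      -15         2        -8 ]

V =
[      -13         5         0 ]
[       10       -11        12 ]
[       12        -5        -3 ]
UV =
[      -84       134      -156 ]
[     -515       304      -123 ]
[      119       -57        48 ]

Matrix multiplication: (UV)[i][j] = sum over k of U[i][k] * V[k][j].
  (UV)[0][0] = (-8)*(-13) + (-14)*(10) + (-4)*(12) = -84
  (UV)[0][1] = (-8)*(5) + (-14)*(-11) + (-4)*(-5) = 134
  (UV)[0][2] = (-8)*(0) + (-14)*(12) + (-4)*(-3) = -156
  (UV)[1][0] = (15)*(-13) + (-14)*(10) + (-15)*(12) = -515
  (UV)[1][1] = (15)*(5) + (-14)*(-11) + (-15)*(-5) = 304
  (UV)[1][2] = (15)*(0) + (-14)*(12) + (-15)*(-3) = -123
  (UV)[2][0] = (-15)*(-13) + (2)*(10) + (-8)*(12) = 119
  (UV)[2][1] = (-15)*(5) + (2)*(-11) + (-8)*(-5) = -57
  (UV)[2][2] = (-15)*(0) + (2)*(12) + (-8)*(-3) = 48
UV =
[      -84       134      -156 ]
[     -515       304      -123 ]
[      119       -57        48 ]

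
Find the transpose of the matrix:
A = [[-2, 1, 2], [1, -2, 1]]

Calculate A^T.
[[-2, 1], [1, -2], [2, 1]]

The transpose sends entry (i,j) to (j,i); rows become columns.
Row 0 of A: [-2, 1, 2] -> column 0 of A^T.
Row 1 of A: [1, -2, 1] -> column 1 of A^T.
A^T = [[-2, 1], [1, -2], [2, 1]]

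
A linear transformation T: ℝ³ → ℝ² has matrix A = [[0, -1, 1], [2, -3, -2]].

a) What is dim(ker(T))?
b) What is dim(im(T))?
dim(ker) = 1, dim(im) = 2

The two rows are not scalar multiples of one another (no single k satisfies row 2 = k × row 1), so they are linearly independent.
Thus rank(A) = 2.
dim(im(T)) = rank(A) = 2.
By the rank-nullity theorem applied to T: ℝ³ → ℝ², rank(A) + nullity(A) = 3 (the domain dimension), so dim(ker(T)) = 3 - 2 = 1.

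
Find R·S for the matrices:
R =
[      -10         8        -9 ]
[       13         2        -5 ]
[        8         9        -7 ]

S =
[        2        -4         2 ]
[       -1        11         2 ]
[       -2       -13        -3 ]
RS =
[      -10       245        23 ]
[       34        35        45 ]
[       21       158        55 ]

Matrix multiplication: (RS)[i][j] = sum over k of R[i][k] * S[k][j].
  (RS)[0][0] = (-10)*(2) + (8)*(-1) + (-9)*(-2) = -10
  (RS)[0][1] = (-10)*(-4) + (8)*(11) + (-9)*(-13) = 245
  (RS)[0][2] = (-10)*(2) + (8)*(2) + (-9)*(-3) = 23
  (RS)[1][0] = (13)*(2) + (2)*(-1) + (-5)*(-2) = 34
  (RS)[1][1] = (13)*(-4) + (2)*(11) + (-5)*(-13) = 35
  (RS)[1][2] = (13)*(2) + (2)*(2) + (-5)*(-3) = 45
  (RS)[2][0] = (8)*(2) + (9)*(-1) + (-7)*(-2) = 21
  (RS)[2][1] = (8)*(-4) + (9)*(11) + (-7)*(-13) = 158
  (RS)[2][2] = (8)*(2) + (9)*(2) + (-7)*(-3) = 55
RS =
[      -10       245        23 ]
[       34        35        45 ]
[       21       158        55 ]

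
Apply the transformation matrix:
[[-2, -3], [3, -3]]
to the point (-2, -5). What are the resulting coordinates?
(19, 9)

Matrix multiplication:
[[-2, -3], [3, -3]] × [-2, -5]ᵀ
= [-2×-2 + -3×-5, 3×-2 + -3×-5]ᵀ
= [19.0000, 9.0000]ᵀ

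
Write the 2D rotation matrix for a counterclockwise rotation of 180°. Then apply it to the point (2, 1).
R = [[-1, 0], [0, -1]]; R·(2, 1) = (-2, -1)

Rotation matrix formula: R(θ) = [[cos θ, -sin θ], [sin θ, cos θ]]
For θ = 180°:
cos(180°) = -1
sin(180°) = 0
R = [[-1, 0], [0, -1]]
Apply to (2, 1): [-1·2 + (0)·1, 0·2 + -1·1] = (-2, -1)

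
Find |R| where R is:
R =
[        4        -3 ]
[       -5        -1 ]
det(R) = -19

For a 2×2 matrix [[a, b], [c, d]], det = a*d - b*c.
det(R) = (4)*(-1) - (-3)*(-5) = -4 - 15 = -19.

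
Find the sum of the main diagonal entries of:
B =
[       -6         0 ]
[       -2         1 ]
tr(B) = -6 + 1 = -5

The trace of a square matrix is the sum of its diagonal entries.
Diagonal entries of B: B[0][0] = -6, B[1][1] = 1.
tr(B) = -6 + 1 = -5.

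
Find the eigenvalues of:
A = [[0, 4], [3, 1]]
λ = -3, 4

Solve det(A - λI) = 0. For a 2×2 matrix this is λ² - (trace)λ + det = 0.
trace(A) = 0 + 1 = 1.
det(A) = (0)*(1) - (4)*(3) = 0 - 12 = -12.
Characteristic equation: λ² - (1)λ + (-12) = 0.
Discriminant: (1)² - 4*(-12) = 1 + 48 = 49.
Roots: λ = (1 ± √49) / 2 = -3, 4.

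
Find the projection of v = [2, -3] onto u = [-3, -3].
[-1/2, -1/2]

The projection of v onto u is proj_u(v) = ((v·u) / (u·u)) · u.
v·u = (2)*(-3) + (-3)*(-3) = 3.
u·u = (-3)*(-3) + (-3)*(-3) = 18.
coefficient = 3 / 18 = 1/6.
proj_u(v) = 1/6 · [-3, -3] = [-1/2, -1/2].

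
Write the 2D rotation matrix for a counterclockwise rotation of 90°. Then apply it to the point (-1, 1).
R = [[0, -1], [1, 0]]; R·(-1, 1) = (-1, -1)

Rotation matrix formula: R(θ) = [[cos θ, -sin θ], [sin θ, cos θ]]
For θ = 90°:
cos(90°) = 0
sin(90°) = 1
R = [[0, -1], [1, 0]]
Apply to (-1, 1): [0·-1 + (-1)·1, 1·-1 + 0·1] = (-1, -1)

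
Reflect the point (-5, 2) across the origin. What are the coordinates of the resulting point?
(5, -2)

Reflection across origin: (-5, 2) → (5, -2)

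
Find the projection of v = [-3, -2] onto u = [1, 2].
[-7/5, -14/5]

The projection of v onto u is proj_u(v) = ((v·u) / (u·u)) · u.
v·u = (-3)*(1) + (-2)*(2) = -7.
u·u = (1)*(1) + (2)*(2) = 5.
coefficient = -7 / 5 = -7/5.
proj_u(v) = -7/5 · [1, 2] = [-7/5, -14/5].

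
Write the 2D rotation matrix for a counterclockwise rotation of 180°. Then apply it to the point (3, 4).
R = [[-1, 0], [0, -1]]; R·(3, 4) = (-3, -4)

Rotation matrix formula: R(θ) = [[cos θ, -sin θ], [sin θ, cos θ]]
For θ = 180°:
cos(180°) = -1
sin(180°) = 0
R = [[-1, 0], [0, -1]]
Apply to (3, 4): [-1·3 + (0)·4, 0·3 + -1·4] = (-3, -4)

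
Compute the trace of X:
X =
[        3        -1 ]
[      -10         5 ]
tr(X) = 3 + 5 = 8

The trace of a square matrix is the sum of its diagonal entries.
Diagonal entries of X: X[0][0] = 3, X[1][1] = 5.
tr(X) = 3 + 5 = 8.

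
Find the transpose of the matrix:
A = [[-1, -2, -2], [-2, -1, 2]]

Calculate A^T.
[[-1, -2], [-2, -1], [-2, 2]]

The transpose sends entry (i,j) to (j,i); rows become columns.
Row 0 of A: [-1, -2, -2] -> column 0 of A^T.
Row 1 of A: [-2, -1, 2] -> column 1 of A^T.
A^T = [[-1, -2], [-2, -1], [-2, 2]]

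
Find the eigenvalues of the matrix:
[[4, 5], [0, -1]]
λ = -1 and λ = 4

Characteristic equation: det(A - λI) = 0
λ² - (trace)λ + (det) = 0
λ² - (3)λ + (-4) = 0
λ² - 3λ - 4 = 0
Solving: λ = -1, 4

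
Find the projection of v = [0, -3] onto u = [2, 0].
[0, 0]

The projection of v onto u is proj_u(v) = ((v·u) / (u·u)) · u.
v·u = (0)*(2) + (-3)*(0) = 0.
u·u = (2)*(2) + (0)*(0) = 4.
coefficient = 0 / 4 = 0.
proj_u(v) = 0 · [2, 0] = [0, 0].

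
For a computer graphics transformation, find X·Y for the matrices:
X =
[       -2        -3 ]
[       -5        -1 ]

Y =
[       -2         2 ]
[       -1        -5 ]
XY =
[        7        11 ]
[       11        -5 ]

Matrix multiplication: (XY)[i][j] = sum over k of X[i][k] * Y[k][j].
  (XY)[0][0] = (-2)*(-2) + (-3)*(-1) = 7
  (XY)[0][1] = (-2)*(2) + (-3)*(-5) = 11
  (XY)[1][0] = (-5)*(-2) + (-1)*(-1) = 11
  (XY)[1][1] = (-5)*(2) + (-1)*(-5) = -5
XY =
[        7        11 ]
[       11        -5 ]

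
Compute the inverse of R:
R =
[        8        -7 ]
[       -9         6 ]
det(R) = -15
R⁻¹ =
[     -2/5     -7/15 ]
[     -3/5     -8/15 ]

For a 2×2 matrix R = [[a, b], [c, d]] with det(R) ≠ 0, R⁻¹ = (1/det(R)) * [[d, -b], [-c, a]].
det(R) = (8)*(6) - (-7)*(-9) = 48 - 63 = -15.
R⁻¹ = (1/-15) * [[6, 7], [9, 8]].
Dividing each entry by -15 and reducing:
R⁻¹ =
[     -2/5     -7/15 ]
[     -3/5     -8/15 ]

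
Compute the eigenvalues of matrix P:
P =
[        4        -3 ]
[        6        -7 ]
λ = -5, 2

Solve det(P - λI) = 0. For a 2×2 matrix the characteristic equation is λ² - (trace)λ + det = 0.
trace(P) = a + d = 4 - 7 = -3.
det(P) = a*d - b*c = (4)*(-7) - (-3)*(6) = -28 + 18 = -10.
Characteristic equation: λ² - (-3)λ + (-10) = 0.
Discriminant = (-3)² - 4*(-10) = 9 + 40 = 49.
λ = (-3 ± √49) / 2 = (-3 ± 7) / 2 = -5, 2.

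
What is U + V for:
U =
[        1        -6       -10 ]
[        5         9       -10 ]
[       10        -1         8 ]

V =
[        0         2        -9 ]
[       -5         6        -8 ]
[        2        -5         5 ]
U + V =
[        1        -4       -19 ]
[        0        15       -18 ]
[       12        -6        13 ]

Matrix addition is elementwise: (U+V)[i][j] = U[i][j] + V[i][j].
  (U+V)[0][0] = (1) + (0) = 1
  (U+V)[0][1] = (-6) + (2) = -4
  (U+V)[0][2] = (-10) + (-9) = -19
  (U+V)[1][0] = (5) + (-5) = 0
  (U+V)[1][1] = (9) + (6) = 15
  (U+V)[1][2] = (-10) + (-8) = -18
  (U+V)[2][0] = (10) + (2) = 12
  (U+V)[2][1] = (-1) + (-5) = -6
  (U+V)[2][2] = (8) + (5) = 13
U + V =
[        1        -4       -19 ]
[        0        15       -18 ]
[       12        -6        13 ]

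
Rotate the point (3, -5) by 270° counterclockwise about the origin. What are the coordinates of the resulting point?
(-5, -3)

Rotation matrix R(θ) = [[cos θ, -sin θ], [sin θ, cos θ]]; for θ = 270°:
R = [[0, 1], [-1, 0]]
Result: R × [3, -5]ᵀ = [0·3 + (1)·-5, -1·3 + (0)·-5]ᵀ = (-5, -3)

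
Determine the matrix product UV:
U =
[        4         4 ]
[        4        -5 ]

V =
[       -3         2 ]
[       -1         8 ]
UV =
[      -16        40 ]
[       -7       -32 ]

Matrix multiplication: (UV)[i][j] = sum over k of U[i][k] * V[k][j].
  (UV)[0][0] = (4)*(-3) + (4)*(-1) = -16
  (UV)[0][1] = (4)*(2) + (4)*(8) = 40
  (UV)[1][0] = (4)*(-3) + (-5)*(-1) = -7
  (UV)[1][1] = (4)*(2) + (-5)*(8) = -32
UV =
[      -16        40 ]
[       -7       -32 ]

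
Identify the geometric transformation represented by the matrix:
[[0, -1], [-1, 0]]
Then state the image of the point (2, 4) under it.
reflection across the line y = -x; image of (2, 4) is (-4, -2)

This is a symmetric orthogonal matrix with determinant -1, which characterizes a reflection in ℝ².
The matrix [[0, -1], [-1, 0]] represents: reflection across the line y = -x.
Applying it to (2, 4): [0·2 + -1·4, -1·2 + 0·4] = (-4, -2).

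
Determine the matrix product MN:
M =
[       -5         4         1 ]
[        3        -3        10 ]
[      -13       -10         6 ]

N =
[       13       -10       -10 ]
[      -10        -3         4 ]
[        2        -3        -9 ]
MN =
[     -103        35        57 ]
[       89       -51      -132 ]
[      -57       142        36 ]

Matrix multiplication: (MN)[i][j] = sum over k of M[i][k] * N[k][j].
  (MN)[0][0] = (-5)*(13) + (4)*(-10) + (1)*(2) = -103
  (MN)[0][1] = (-5)*(-10) + (4)*(-3) + (1)*(-3) = 35
  (MN)[0][2] = (-5)*(-10) + (4)*(4) + (1)*(-9) = 57
  (MN)[1][0] = (3)*(13) + (-3)*(-10) + (10)*(2) = 89
  (MN)[1][1] = (3)*(-10) + (-3)*(-3) + (10)*(-3) = -51
  (MN)[1][2] = (3)*(-10) + (-3)*(4) + (10)*(-9) = -132
  (MN)[2][0] = (-13)*(13) + (-10)*(-10) + (6)*(2) = -57
  (MN)[2][1] = (-13)*(-10) + (-10)*(-3) + (6)*(-3) = 142
  (MN)[2][2] = (-13)*(-10) + (-10)*(4) + (6)*(-9) = 36
MN =
[     -103        35        57 ]
[       89       -51      -132 ]
[      -57       142        36 ]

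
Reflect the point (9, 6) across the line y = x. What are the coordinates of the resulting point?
(6, 9)

Reflection across line y = x: (9, 6) → (6, 9)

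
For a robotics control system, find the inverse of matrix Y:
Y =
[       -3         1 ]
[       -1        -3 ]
det(Y) = 10
Y⁻¹ =
[    -3/10     -1/10 ]
[     1/10     -3/10 ]

For a 2×2 matrix Y = [[a, b], [c, d]] with det(Y) ≠ 0, Y⁻¹ = (1/det(Y)) * [[d, -b], [-c, a]].
det(Y) = (-3)*(-3) - (1)*(-1) = 9 + 1 = 10.
Y⁻¹ = (1/10) * [[-3, -1], [1, -3]].
Dividing each entry by 10 and reducing:
Y⁻¹ =
[    -3/10     -1/10 ]
[     1/10     -3/10 ]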